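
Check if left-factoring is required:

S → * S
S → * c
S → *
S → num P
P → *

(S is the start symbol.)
Yes, S has productions with common prefix '*'

Left-factoring is needed when two productions for the same non-terminal
share a common prefix on the right-hand side.

Productions for S:
  S → * S
  S → * c
  S → *
  S → num P

Found common prefix '*' in productions for S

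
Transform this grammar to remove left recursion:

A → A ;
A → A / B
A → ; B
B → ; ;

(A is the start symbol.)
A → ; B A'
A' → ; A'
A' → / B A'
A' → ε
B → ; ;

A is directly left-recursive. The standard transformation for
  A → A α₁ | ... | A α_m | β₁ | ... | β_n
is
  A  → β₁ A' | ... | β_n A'
  A' → α₁ A' | ... | α_m A' | ε

A → ; B becomes A → ; B A'
A → A ; becomes A' → ; A'
A → A / B becomes A' → / B A'
Add A' → ε

Productions for other non-terminals are unchanged:
  B → ; ;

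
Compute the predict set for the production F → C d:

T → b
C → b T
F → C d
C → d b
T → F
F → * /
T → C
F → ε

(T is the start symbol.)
{ 'b', 'd' }

PREDICT(F → C d) = (FIRST(RHS) \ {ε}) ∪ (FOLLOW(F) if ε ∈ FIRST(RHS), i.e. RHS ⇒* ε)
FIRST(C) = { 'b', 'd' }
FIRST(C d) = { 'b', 'd' }
ε ∉ FIRST(C d), so FOLLOW(F) is not added.
PREDICT(F → C d) = { 'b', 'd' }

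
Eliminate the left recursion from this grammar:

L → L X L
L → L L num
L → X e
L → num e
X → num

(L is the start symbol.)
L → X e L'
L → num e L'
L' → X L L'
L' → L num L'
L' → ε
X → num

L is directly left-recursive. The standard transformation for
  A → A α₁ | ... | A α_m | β₁ | ... | β_n
is
  A  → β₁ A' | ... | β_n A'
  A' → α₁ A' | ... | α_m A' | ε

L → X e becomes L → X e L'
L → num e becomes L → num e L'
L → L X L becomes L' → X L L'
L → L L num becomes L' → L num L'
Add L' → ε

Productions for other non-terminals are unchanged:
  X → num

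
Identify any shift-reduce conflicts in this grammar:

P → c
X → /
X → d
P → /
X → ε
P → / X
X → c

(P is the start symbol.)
A shift-reduce conflict occurs when an LR(0) state has both:
  - a complete (reduce) item [A → α .] (dot at the end), and
  - a shift item [B → β . c γ] (dot before a terminal).

Augment with P' → P and build the canonical LR(0) collection (I0 = CLOSURE({[P' → . P]}), then GOTO on every symbol after a dot until no new states appear). It has 8 states:
  I0: { [P → . / X], [P → . /], [P → . c], [P' → . P] }  — shift
  I1: { [P → / . X], [P → / .], [X → . /], [X → . c], [X → . d], [X → .] }  — shift, 2 reduces
  I2: { [P' → P .] }  — accept
  I3: { [P → c .] }  — reduce
  I4: { [X → / .] }  — reduce
  I5: { [P → / X .] }  — reduce
  I6: { [X → c .] }  — reduce
  I7: { [X → d .] }  — reduce

I1 contains reduce items [P → / .], [X → .] and shift items [X → . /], [X → . c], [X → . d] — shift-reduce conflict.

Answer: Yes — I1: [P → / .] vs [X → . /]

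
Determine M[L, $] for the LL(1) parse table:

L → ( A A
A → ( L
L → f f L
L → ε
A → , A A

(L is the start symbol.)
L → ε

To find M[L, $], we find productions for L where $ is in the predict set (PREDICT(N → α) = (FIRST(α) \ {ε}) ∪ (FOLLOW(N) if α ⇒* ε)).

Relevant sets:
  FOLLOW(L) = { $, '(', ',' }

L → ( A A: PREDICT = { '(' }
L → f f L: PREDICT = { 'f' }
L → ε: PREDICT = { $, '(', ',' }
  $ is in predict set, so this production goes in M[L, $]

M[L, $] = L → ε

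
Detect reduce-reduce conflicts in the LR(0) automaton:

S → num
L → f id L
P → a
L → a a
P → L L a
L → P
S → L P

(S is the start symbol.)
A reduce-reduce conflict occurs when an LR(0) state has two complete items [A → α .] and [B → β .] — both call for a reduction, and with no lookahead the parser cannot choose between them.

Augment with S' → S and build the canonical LR(0) collection (I0 = CLOSURE({[S' → . S]}), then GOTO on every symbol after a dot until no new states appear). It has 13 states:
  I0: { [L → . P], [L → . a a], [L → . f id L], [P → . L L a], [P → . a], [S → . L P], [S → . num], [S' → . S] }  — shift
  I1: { [L → . P], [L → . a a], [L → . f id L], [P → . L L a], [P → . a], [P → L . L a], [S → L . P] }  — shift
  I2: { [L → P .] }  — reduce
  I3: { [S' → S .] }  — accept
  I4: { [L → a . a], [P → a .] }  — shift, reduce
  I5: { [L → f . id L] }  — shift
  I6: { [S → num .] }  — reduce
  I7: { [L → . P], [L → . a a], [L → . f id L], [L → f id . L], [P → . L L a], [P → . a] }  — shift
  I8: { [L → . P], [L → . a a], [L → . f id L], [L → f id L .], [P → . L L a], [P → . a], [P → L . L a] }  — shift, reduce
  I9: { [L → . P], [L → . a a], [L → . f id L], [P → . L L a], [P → . a], [P → L . L a], [P → L L . a] }  — shift
  I10: { [L → a . a], [P → L L a .], [P → a .] }  — shift, 2 reduces
  I11: { [L → a a .] }  — reduce
  I12: { [L → P .], [S → L P .] }  — 2 reduces

I10 contains complete items [P → L L a .], [P → a .] — reduce-reduce conflict.
I12 contains complete items [L → P .], [S → L P .] — reduce-reduce conflict.

Answer: Yes — I10: [P → L L a .] vs [P → a .]; I12: [L → P .] vs [S → L P .]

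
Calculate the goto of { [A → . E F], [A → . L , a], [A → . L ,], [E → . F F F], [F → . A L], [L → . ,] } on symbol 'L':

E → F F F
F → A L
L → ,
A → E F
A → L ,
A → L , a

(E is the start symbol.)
{ [A → L . , a], [A → L . ,] }

GOTO(I, 'L') = CLOSURE({ [A → αX.β] : [A → α.Xβ] ∈ I, X = 'L' })

Items with dot before 'L', with the dot advanced:
  [A → . L ,] → [A → L . ,]
  [A → . L , a] → [A → L . , a]
Closure adds nothing (no advanced item has the dot before a non-terminal).

GOTO = { [A → L . , a], [A → L . ,] }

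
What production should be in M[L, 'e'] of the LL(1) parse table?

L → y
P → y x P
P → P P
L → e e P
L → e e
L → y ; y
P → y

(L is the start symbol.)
To find M[L, 'e'], we find productions for L where 'e' is in the predict set (PREDICT(N → α) = (FIRST(α) \ {ε}) ∪ (FOLLOW(N) if α ⇒* ε)).

L → y: PREDICT = { 'y' }
L → e e P: PREDICT = { 'e' }
  'e' is in predict set, so this production goes in M[L, 'e']
L → e e: PREDICT = { 'e' }
  'e' is in predict set, so this production goes in M[L, 'e']
L → y ; y: PREDICT = { 'y' }

M[L, 'e'] = L → e e P, L → e e  (a multiply-defined cell — the grammar is not LL(1))

Answer: L → e e P, L → e e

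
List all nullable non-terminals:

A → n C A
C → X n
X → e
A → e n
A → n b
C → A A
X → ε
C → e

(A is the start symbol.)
{ 'X' }

A non-terminal is nullable if it can derive ε (the empty string): either it has an ε-production, or it has a production whose right-hand side consists entirely of nullable non-terminals.

ε-productions: X → ε
So X is immediately nullable.
No further non-terminal can be added: every production for the remaining non-terminals contains a terminal or a non-nullable non-terminal.
Nullable = { 'X' }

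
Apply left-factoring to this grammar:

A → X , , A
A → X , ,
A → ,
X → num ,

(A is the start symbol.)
Left-factoring transforms A → αβ₁ | αβ₂ into A → αA' and A' → β₁ | β₂
(α is the longest common prefix among the alternatives). Repeat until
no nonterminal has two alternatives with a common prefix.

Round 1: A has alternatives sharing prefix 'X , ,'. Introduce A': A → X , , A'
  Add: A' → A
  Add: A' → ε

No remaining common prefixes — done.

Resulting grammar:
A → X , , A'
A' → A
A' → ε
A → ,
X → num ,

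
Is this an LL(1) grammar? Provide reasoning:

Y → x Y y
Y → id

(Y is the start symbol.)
For Y:
  PREDICT(Y → x Y y) = { 'x' }
  PREDICT(Y → id) = { 'id' }

All predict sets are disjoint. The grammar IS LL(1).

Answer: Yes, the grammar is LL(1).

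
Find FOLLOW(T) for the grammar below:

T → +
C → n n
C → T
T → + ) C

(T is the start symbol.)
To compute FOLLOW(T), find every occurrence of T on a right-hand side N → α T β: add FIRST(β) \ {ε}, and if β is empty or nullable also add FOLLOW(N). Iterate to a fixed point.

T is the start symbol, so $ ∈ FOLLOW(T).
In C → T: T is at the end, add FOLLOW(C)

The FOLLOW sets referred to above (computed the same way, to a fixed point):
  FOLLOW(C) = { $ }

Taking the union: FOLLOW(T) = { $ }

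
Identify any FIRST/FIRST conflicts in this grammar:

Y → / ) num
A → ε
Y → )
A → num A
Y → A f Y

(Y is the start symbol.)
No FIRST/FIRST conflicts.

A FIRST/FIRST conflict occurs when two productions N → α and N → β for the same non-terminal have FIRST(α) ∩ FIRST(β) ≠ ∅ (with ε ∈ FIRST of a nullable right-hand side, so two nullable alternatives also conflict).

FIRST sets of the non-terminals at (or reachable through a nullable prefix from) the front of some alternative:
  FIRST(A) = { 'num', ε }

Productions for Y:
  Y → / ) num: FIRST = { '/' }
  Y → ): FIRST = { ')' }
  Y → A f Y: FIRST = { 'f', 'num' }
Productions for A:
  A → ε: FIRST = { ε }
  A → num A: FIRST = { 'num' }

All alternatives of each non-terminal have pairwise disjoint FIRST sets.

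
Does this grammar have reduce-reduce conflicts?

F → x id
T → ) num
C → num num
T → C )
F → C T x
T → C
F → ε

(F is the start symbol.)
A reduce-reduce conflict occurs when an LR(0) state has two complete items [A → α .] and [B → β .] — both call for a reduction, and with no lookahead the parser cannot choose between them.

Augment with F' → F and build the canonical LR(0) collection (I0 = CLOSURE({[F' → . F]}), then GOTO on every symbol after a dot until no new states appear). It has 13 states:
  I0: { [C → . num num], [F → . C T x], [F → . x id], [F → .], [F' → . F] }  — shift, reduce
  I1: { [C → . num num], [F → C . T x], [T → . ) num], [T → . C )], [T → . C] }  — shift
  I2: { [F' → F .] }  — accept
  I3: { [C → num . num] }  — shift
  I4: { [F → x . id] }  — shift
  I5: { [F → x id .] }  — reduce
  I6: { [C → num num .] }  — reduce
  I7: { [T → ) . num] }  — shift
  I8: { [T → C . )], [T → C .] }  — shift, reduce
  I9: { [F → C T . x] }  — shift
  I10: { [F → C T x .] }  — reduce
  I11: { [T → C ) .] }  — reduce
  I12: { [T → ) num .] }  — reduce

No state contains more than one complete item.

Answer: No reduce-reduce conflicts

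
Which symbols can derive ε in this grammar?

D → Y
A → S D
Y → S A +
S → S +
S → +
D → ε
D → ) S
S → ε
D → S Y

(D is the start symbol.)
A non-terminal is nullable if it can derive ε (the empty string): either it has an ε-production, or it has a production whose right-hand side consists entirely of nullable non-terminals.

ε-productions: D → ε, S → ε
So D, S are immediately nullable.
A → S D: every symbol on the right is nullable, so A is nullable too.
No further non-terminal can be added: every production for the remaining non-terminals contains a terminal or a non-nullable non-terminal.
Nullable = { 'A', 'D', 'S' }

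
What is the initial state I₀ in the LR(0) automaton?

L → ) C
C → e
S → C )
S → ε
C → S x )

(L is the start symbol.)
First, augment the grammar with L' → L
I₀ = CLOSURE({ [L' → . L] }):
  [L' → . L] has the dot before L: add [L → . ) C]
No further items can be added.

I₀ = { [L → . ) C], [L' → . L] }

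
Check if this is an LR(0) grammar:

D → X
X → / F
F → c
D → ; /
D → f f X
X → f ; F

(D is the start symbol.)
A grammar is LR(0) if no state in the canonical LR(0) collection has:
  - both a shift item (dot before a terminal) and a complete item (shift-reduce conflict), or
  - two or more complete items (reduce-reduce conflict; the accept item [D' → D .] counts as a complete item here).

Augment with D' → D and build the canonical LR(0) collection (I0 = CLOSURE({[D' → . D]}), then GOTO on every symbol after a dot until no new states appear). It has 14 states:
  I0: { [D → . ; /], [D → . X], [D → . f f X], [D' → . D], [X → . / F], [X → . f ; F] }  — shift
  I1: { [F → . c], [X → / . F] }  — shift
  I2: { [D → ; . /] }  — shift
  I3: { [D' → D .] }  — accept
  I4: { [D → X .] }  — reduce
  I5: { [D → f . f X], [X → f . ; F] }  — shift
  I6: { [F → . c], [X → f ; . F] }  — shift
  I7: { [D → f f . X], [X → . / F], [X → . f ; F] }  — shift
  I8: { [D → f f X .] }  — reduce
  I9: { [X → f . ; F] }  — shift
  I10: { [X → f ; F .] }  — reduce
  I11: { [F → c .] }  — reduce
  I12: { [D → ; / .] }  — reduce
  I13: { [X → / F .] }  — reduce

Every state is either a pure shift/goto state or contains exactly one complete item and nothing to shift — no conflicts. The grammar is LR(0).

Answer: Yes, the grammar is LR(0)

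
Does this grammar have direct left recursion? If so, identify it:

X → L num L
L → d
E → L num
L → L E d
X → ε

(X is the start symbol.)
X → L num L: starts with L
L → d: starts with d
E → L num: starts with L
L → L E d: LEFT RECURSIVE (starts with L)
X → ε: starts with ε

The grammar has direct left recursion on: L.

Answer: Yes, L is left-recursive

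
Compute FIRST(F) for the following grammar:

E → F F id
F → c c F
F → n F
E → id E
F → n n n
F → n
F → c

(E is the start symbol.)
To compute FIRST(F), examine every production with F on the left-hand side, reading each right-hand side left to right until a non-nullable symbol is reached.

From F → c c F:
  - c is a terminal: add 'c' and stop
From F → n F:
  - n is a terminal: add 'n' and stop
From F → n n n:
  - n is a terminal: add 'n' and stop
From F → n:
  - n is a terminal: add 'n' and stop
From F → c:
  - c is a terminal: add 'c' and stop

Collecting: FIRST(F) = { 'c', 'n' }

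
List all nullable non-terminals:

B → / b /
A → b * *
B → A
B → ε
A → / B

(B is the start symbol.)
{ 'B' }

ε-productions: B → ε
So B is immediately nullable.
No further non-terminal can be added: every production for the remaining non-terminals contains a terminal or a non-nullable non-terminal.
Nullable = { 'B' }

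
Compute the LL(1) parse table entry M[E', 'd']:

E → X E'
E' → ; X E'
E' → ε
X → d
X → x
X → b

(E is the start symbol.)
Empty (error entry)

To find M[E', 'd'], we find productions for E' where 'd' is in the predict set (PREDICT(N → α) = (FIRST(α) \ {ε}) ∪ (FOLLOW(N) if α ⇒* ε)).

Relevant sets:
  FOLLOW(E') = { $ }

E' → ; X E': PREDICT = { ';' }
E' → ε: PREDICT = { $ }

M[E', 'd'] is empty (no production applies)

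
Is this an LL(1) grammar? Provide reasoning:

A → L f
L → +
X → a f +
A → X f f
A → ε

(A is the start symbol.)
A grammar is LL(1) if for each non-terminal N with multiple productions, the predict sets of those productions are pairwise disjoint, where PREDICT(N → α) = (FIRST(α) \ {ε}) ∪ (FOLLOW(N) if α ⇒* ε).

Relevant sets:
  FIRST(L) = { '+' }
  FIRST(X) = { 'a' }
  FOLLOW(A) = { $ }

For A:
  PREDICT(A → L f) = { '+' }
  PREDICT(A → X f f) = { 'a' }
  PREDICT(A → ε) = { $ }
L, X have a single production, so nothing to check there.

All predict sets are disjoint. The grammar IS LL(1).

Answer: Yes, the grammar is LL(1).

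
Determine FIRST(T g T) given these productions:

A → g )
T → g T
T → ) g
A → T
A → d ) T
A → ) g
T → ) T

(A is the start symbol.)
{ ')', 'g' }

FIRST sets of the non-terminals involved (from the grammar, by fixed-point iteration):
  FIRST(T) = { ')', 'g' }

To compute FIRST(T g T), process the symbols left to right:
Symbol T is a non-terminal. Add FIRST(T) \ {ε} = { ')', 'g' }
T is not nullable (ε ∉ FIRST(T)), so stop here.
FIRST(T g T) = { ')', 'g' }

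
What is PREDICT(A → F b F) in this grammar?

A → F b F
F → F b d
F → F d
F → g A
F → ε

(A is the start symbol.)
PREDICT(A → F b F) = (FIRST(RHS) \ {ε}) ∪ (FOLLOW(A) if ε ∈ FIRST(RHS), i.e. RHS ⇒* ε)
FIRST(F) = { 'b', 'd', 'g', ε }
FIRST(F b F) = { 'b', 'd', 'g' }
ε ∉ FIRST(F b F), so FOLLOW(A) is not added.
PREDICT(A → F b F) = { 'b', 'd', 'g' }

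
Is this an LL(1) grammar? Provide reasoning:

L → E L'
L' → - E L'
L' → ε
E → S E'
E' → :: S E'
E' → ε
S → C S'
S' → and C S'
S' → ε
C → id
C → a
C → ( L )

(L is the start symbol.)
Relevant sets:
  FOLLOW(L') = { $, ')' }
  FOLLOW(E') = { $, ')', '-' }
  FOLLOW(S') = { $, ')', '-', '::' }

For L':
  PREDICT(L' → '-' E L') = { '-' }
  PREDICT(L' → ε) = { $, ')' }
For E':
  PREDICT(E' → :: S E') = { '::' }
  PREDICT(E' → ε) = { $, ')', '-' }
For S':
  PREDICT(S' → and C S') = { 'and' }
  PREDICT(S' → ε) = { $, ')', '-', '::' }
For C:
  PREDICT(C → id) = { 'id' }
  PREDICT(C → a) = { 'a' }
  PREDICT(C → '(' L ')') = { '(' }
L, E, S have a single production, so nothing to check there.

All predict sets are disjoint. The grammar IS LL(1).

Answer: Yes, the grammar is LL(1).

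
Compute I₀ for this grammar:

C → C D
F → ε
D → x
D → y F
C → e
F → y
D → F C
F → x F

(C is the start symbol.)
First, augment the grammar with C' → C
I₀ = CLOSURE({ [C' → . C] }):
  [C' → . C] has the dot before C: add [C → . C D], [C → . e]
No further items can be added.

I₀ = { [C → . C D], [C → . e], [C' → . C] }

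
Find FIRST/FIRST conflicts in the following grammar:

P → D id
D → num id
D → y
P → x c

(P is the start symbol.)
A FIRST/FIRST conflict occurs when two productions N → α and N → β for the same non-terminal have FIRST(α) ∩ FIRST(β) ≠ ∅ (with ε ∈ FIRST of a nullable right-hand side, so two nullable alternatives also conflict).

FIRST sets of the non-terminals at (or reachable through a nullable prefix from) the front of some alternative:
  FIRST(D) = { 'num', 'y' }

Productions for P:
  P → D id: FIRST = { 'num', 'y' }
  P → x c: FIRST = { 'x' }
Productions for D:
  D → num id: FIRST = { 'num' }
  D → y: FIRST = { 'y' }

All alternatives of each non-terminal have pairwise disjoint FIRST sets.

Answer: No FIRST/FIRST conflicts.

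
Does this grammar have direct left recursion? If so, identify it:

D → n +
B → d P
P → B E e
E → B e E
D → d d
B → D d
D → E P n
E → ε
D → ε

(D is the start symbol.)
Direct left recursion occurs when N → N α for some non-terminal N (the right-hand side begins with the left-hand side itself).

D → n +: starts with n
B → d P: starts with d
P → B E e: starts with B
E → B e E: starts with B
D → d d: starts with d
B → D d: starts with D
D → E P n: starts with E
E → ε: starts with ε
D → ε: starts with ε

No direct left recursion found.

Answer: No direct left recursion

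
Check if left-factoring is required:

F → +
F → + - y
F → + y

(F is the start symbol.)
Yes, F has productions with common prefix '+'

Left-factoring is needed when two productions for the same non-terminal
share a common prefix on the right-hand side.

Productions for F:
  F → +
  F → + - y
  F → + y

Found common prefix '+' in productions for F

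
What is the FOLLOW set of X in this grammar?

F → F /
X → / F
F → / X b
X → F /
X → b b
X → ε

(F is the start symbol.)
To compute FOLLOW(X), find every occurrence of X on a right-hand side N → α X β: add FIRST(β) \ {ε}, and if β is empty or nullable also add FOLLOW(N). Iterate to a fixed point.

In F → / X b: X is followed by b, add FIRST(b) \ {ε} = { 'b' }

Taking the union: FOLLOW(X) = { 'b' }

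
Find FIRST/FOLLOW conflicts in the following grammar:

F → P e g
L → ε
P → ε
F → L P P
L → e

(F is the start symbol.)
A FIRST/FOLLOW conflict occurs when a non-terminal N has a nullable alternative N → β (β ⇒* ε) and another alternative N → α with FIRST(α) ∩ FOLLOW(N) ≠ ∅: on such a lookahead the parser cannot decide between expanding α and letting N vanish via β.

Nullable non-terminals: F, L, P.
FIRST sets used below: FIRST(P) = { ε }, FIRST(L) = { 'e', ε }

F: nullable alternative(s) F → L P P; FOLLOW(F) = { $ }
  F → P e g: FIRST \ {ε} = { 'e' } — disjoint from FOLLOW(F)
  F → L P P: FIRST \ {ε} = { 'e' } — this is the only nullable alternative, skip

L: nullable alternative(s) L → ε; FOLLOW(L) = { $ }
  L → ε: FIRST \ {ε} = { } — this is the only nullable alternative, skip
  L → e: FIRST \ {ε} = { 'e' } — disjoint from FOLLOW(L)
P has a nullable alternative but only one production, so nothing to check.

No FIRST/FOLLOW conflicts found.

Answer: No FIRST/FOLLOW conflicts.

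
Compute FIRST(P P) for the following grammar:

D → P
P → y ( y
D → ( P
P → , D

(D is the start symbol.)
{ ',', 'y' }

FIRST sets of the non-terminals involved (from the grammar, by fixed-point iteration):
  FIRST(P) = { ',', 'y' }

To compute FIRST(P P), process the symbols left to right:
Symbol P is a non-terminal. Add FIRST(P) \ {ε} = { ',', 'y' }
P is not nullable (ε ∉ FIRST(P)), so stop here.
FIRST(P P) = { ',', 'y' }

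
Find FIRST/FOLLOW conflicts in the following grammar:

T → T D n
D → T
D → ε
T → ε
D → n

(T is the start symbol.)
A FIRST/FOLLOW conflict occurs when a non-terminal N has a nullable alternative N → β (β ⇒* ε) and another alternative N → α with FIRST(α) ∩ FOLLOW(N) ≠ ∅: on such a lookahead the parser cannot decide between expanding α and letting N vanish via β.

Nullable non-terminals: D, T.
FIRST sets used below: FIRST(T) = { 'n', ε }, FIRST(D) = { 'n', ε }

D: nullable alternative(s) D → T, D → ε; FOLLOW(D) = { 'n' }
  D → T: FIRST \ {ε} = { 'n' } — overlaps FOLLOW(D) on { 'n' }: CONFLICT
  D → ε: FIRST \ {ε} = { } — disjoint from FOLLOW(D)
  D → n: FIRST \ {ε} = { 'n' } — overlaps FOLLOW(D) on { 'n' }: CONFLICT

T: nullable alternative(s) T → ε; FOLLOW(T) = { $, 'n' }
  T → T D n: FIRST \ {ε} = { 'n' } — overlaps FOLLOW(T) on { 'n' }: CONFLICT
  T → ε: FIRST \ {ε} = { } — this is the only nullable alternative, skip

So the grammar has 3 FIRST/FOLLOW conflicts (marked CONFLICT above).

Answer: Yes. T → T D n with FOLLOW(T) on { 'n' }; D → T with FOLLOW(D) on { 'n' }; D → n with FOLLOW(D) on { 'n' }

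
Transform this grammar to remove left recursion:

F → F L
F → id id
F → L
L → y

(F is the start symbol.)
F is directly left-recursive. The standard transformation for
  A → A α₁ | ... | A α_m | β₁ | ... | β_n
is
  A  → β₁ A' | ... | β_n A'
  A' → α₁ A' | ... | α_m A' | ε

F → id id becomes F → id id F'
F → L becomes F → L F'
F → F L becomes F' → L F'
Add F' → ε

Productions for other non-terminals are unchanged:
  L → y

Resulting grammar:
F → id id F'
F → L F'
F' → L F'
F' → ε
L → y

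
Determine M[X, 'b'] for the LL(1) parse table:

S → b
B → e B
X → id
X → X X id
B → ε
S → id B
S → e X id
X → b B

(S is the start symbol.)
X → X X id, X → b B

To find M[X, 'b'], we find productions for X where 'b' is in the predict set (PREDICT(N → α) = (FIRST(α) \ {ε}) ∪ (FOLLOW(N) if α ⇒* ε)).

Relevant sets:
  FIRST(X) = { 'b', 'id' }

X → id: PREDICT = { 'id' }
X → X X id: PREDICT = { 'b', 'id' }
  'b' is in predict set, so this production goes in M[X, 'b']
X → b B: PREDICT = { 'b' }
  'b' is in predict set, so this production goes in M[X, 'b']

M[X, 'b'] = X → X X id, X → b B  (a multiply-defined cell — the grammar is not LL(1))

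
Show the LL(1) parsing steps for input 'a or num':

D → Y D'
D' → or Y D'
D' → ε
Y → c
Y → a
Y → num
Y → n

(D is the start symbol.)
Stack is shown with the top on the left.

Stack      Input       Action
-----------------------------
D $        a or num $  output D → Y D'
Y D' $     a or num $  output Y → a
a D' $     a or num $  match 'a'
D' $       or num $    output D' → or Y D'
or Y D' $  or num $    match 'or'
Y D' $     num $       output Y → num
num D' $   num $       match 'num'
D' $       $           output D' → ε
$          $           accept

The string is accepted.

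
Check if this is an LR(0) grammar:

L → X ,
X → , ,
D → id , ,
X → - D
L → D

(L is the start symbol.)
A grammar is LR(0) if no state in the canonical LR(0) collection has:
  - both a shift item (dot before a terminal) and a complete item (shift-reduce conflict), or
  - two or more complete items (reduce-reduce conflict; the accept item [L' → L .] counts as a complete item here).

Augment with L' → L and build the canonical LR(0) collection (I0 = CLOSURE({[L' → . L]}), then GOTO on every symbol after a dot until no new states appear). It has 12 states:
  I0: { [D → . id , ,], [L → . D], [L → . X ,], [L' → . L], [X → . , ,], [X → . - D] }  — shift
  I1: { [X → , . ,] }  — shift
  I2: { [D → . id , ,], [X → - . D] }  — shift
  I3: { [L → D .] }  — reduce
  I4: { [L' → L .] }  — accept
  I5: { [L → X . ,] }  — shift
  I6: { [D → id . , ,] }  — shift
  I7: { [D → id , . ,] }  — shift
  I8: { [D → id , , .] }  — reduce
  I9: { [L → X , .] }  — reduce
  I10: { [X → - D .] }  — reduce
  I11: { [X → , , .] }  — reduce

Every state is either a pure shift/goto state or contains exactly one complete item and nothing to shift — no conflicts. The grammar is LR(0).

Answer: Yes, the grammar is LR(0)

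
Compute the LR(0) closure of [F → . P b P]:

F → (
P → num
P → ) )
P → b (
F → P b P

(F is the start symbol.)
{ [F → . P b P], [P → . ) )], [P → . b (], [P → . num] }

To compute CLOSURE, for each item [A → α.Bβ] where B is a non-terminal, add [B → .γ] for all productions B → γ; repeat for the newly added items until nothing changes.

Start with: [F → . P b P]
  [F → . P b P] has the dot before P: add [P → . num], [P → . ) )], [P → . b (]
No further items can be added.

CLOSURE = { [F → . P b P], [P → . ) )], [P → . b (], [P → . num] }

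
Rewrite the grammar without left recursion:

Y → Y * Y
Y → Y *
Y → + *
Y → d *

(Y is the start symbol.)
Y is directly left-recursive. The standard transformation for
  A → A α₁ | ... | A α_m | β₁ | ... | β_n
is
  A  → β₁ A' | ... | β_n A'
  A' → α₁ A' | ... | α_m A' | ε

Y → + * becomes Y → + * Y'
Y → d * becomes Y → d * Y'
Y → Y * Y becomes Y' → * Y Y'
Y → Y * becomes Y' → * Y'
Add Y' → ε

Resulting grammar:
Y → + * Y'
Y → d * Y'
Y' → * Y Y'
Y' → * Y'
Y' → ε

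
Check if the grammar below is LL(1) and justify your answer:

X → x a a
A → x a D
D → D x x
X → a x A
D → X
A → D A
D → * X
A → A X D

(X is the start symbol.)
A grammar is LL(1) if for each non-terminal N with multiple productions, the predict sets of those productions are pairwise disjoint, where PREDICT(N → α) = (FIRST(α) \ {ε}) ∪ (FOLLOW(N) if α ⇒* ε).

Relevant sets:
  FIRST(D) = { '*', 'a', 'x' }
  FIRST(A) = { '*', 'a', 'x' }
  FIRST(X) = { 'a', 'x' }

For X:
  PREDICT(X → x a a) = { 'x' }
  PREDICT(X → a x A) = { 'a' }
For A:
  PREDICT(A → x a D) = { 'x' }
  PREDICT(A → D A) = { '*', 'a', 'x' }
  PREDICT(A → A X D) = { '*', 'a', 'x' }
For D:
  PREDICT(D → D x x) = { '*', 'a', 'x' }
  PREDICT(D → X) = { 'a', 'x' }
  PREDICT(D → '*' X) = { '*' }

Conflict found: Predict set conflict for A: { 'x' }
The grammar is NOT LL(1).

Answer: No. Predict set conflict for A: { 'x' }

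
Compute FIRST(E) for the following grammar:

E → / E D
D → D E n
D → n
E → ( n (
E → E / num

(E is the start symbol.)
{ '(', '/' }

From E → / E D:
  - '/' is a terminal: add '/' and stop
From E → ( n (:
  - '(' is a terminal: add '(' and stop
From E → E / num:
  - E is the symbol being defined: contributes nothing new
    E is not nullable, so stop

Collecting: FIRST(E) = { '(', '/' }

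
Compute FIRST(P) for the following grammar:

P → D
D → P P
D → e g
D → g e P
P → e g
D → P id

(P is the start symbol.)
FIRST sets of the other non-terminals involved (by the same procedure, iterated to a fixed point):
  FIRST(D) = { 'e', 'g' }

From P → D:
  - D is a non-terminal: add FIRST(D) \ {ε} = { 'e', 'g' }
    D is not nullable, so stop
From P → e g:
  - e is a terminal: add 'e' and stop

Collecting: FIRST(P) = { 'e', 'g' }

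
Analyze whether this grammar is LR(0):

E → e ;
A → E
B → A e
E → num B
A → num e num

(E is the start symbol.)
Augment with E' → E and build the canonical LR(0) collection (I0 = CLOSURE({[E' → . E]}), then GOTO on every symbol after a dot until no new states appear). It has 12 states:
  I0: { [E → . e ;], [E → . num B], [E' → . E] }  — shift
  I1: { [E' → E .] }  — accept
  I2: { [E → e . ;] }  — shift
  I3: { [A → . E], [A → . num e num], [B → . A e], [E → . e ;], [E → . num B], [E → num . B] }  — shift
  I4: { [B → A . e] }  — shift
  I5: { [E → num B .] }  — reduce
  I6: { [A → E .] }  — reduce
  I7: { [A → . E], [A → . num e num], [A → num . e num], [B → . A e], [E → . e ;], [E → . num B], [E → num . B] }  — shift
  I8: { [A → num e . num], [E → e . ;] }  — shift
  I9: { [E → e ; .] }  — reduce
  I10: { [A → num e num .] }  — reduce
  I11: { [B → A e .] }  — reduce

Every state is either a pure shift/goto state or contains exactly one complete item and nothing to shift — no conflicts. The grammar is LR(0).

Answer: Yes, the grammar is LR(0)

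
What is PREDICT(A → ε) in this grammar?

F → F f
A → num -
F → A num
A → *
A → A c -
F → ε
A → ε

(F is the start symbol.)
{ 'c', 'num' }

PREDICT(A → ε) = (FIRST(RHS) \ {ε}) ∪ (FOLLOW(A) if ε ∈ FIRST(RHS), i.e. RHS ⇒* ε)
The right-hand side is ε (FIRST(ε) = { ε }), so the predict set is FOLLOW(A) = { 'c', 'num' }
PREDICT(A → ε) = { 'c', 'num' }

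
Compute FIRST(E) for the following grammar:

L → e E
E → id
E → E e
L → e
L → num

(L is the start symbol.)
{ 'id' }

To compute FIRST(E), examine every production with E on the left-hand side, reading each right-hand side left to right until a non-nullable symbol is reached.

From E → id:
  - id is a terminal: add 'id' and stop
From E → E e:
  - E is the symbol being defined: contributes nothing new
    E is not nullable, so stop

Collecting: FIRST(E) = { 'id' }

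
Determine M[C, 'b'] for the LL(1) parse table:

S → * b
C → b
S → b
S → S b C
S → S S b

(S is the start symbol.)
C → b

To find M[C, 'b'], we find productions for C where 'b' is in the predict set (PREDICT(N → α) = (FIRST(α) \ {ε}) ∪ (FOLLOW(N) if α ⇒* ε)).

C → b: PREDICT = { 'b' }
  'b' is in predict set, so this production goes in M[C, 'b']

M[C, 'b'] = C → b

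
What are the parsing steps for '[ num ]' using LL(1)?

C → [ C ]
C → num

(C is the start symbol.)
Stack is shown with the top on the left.

Stack    Input      Action
--------------------------
C $      [ num ] $  output C → [ C ]
[ C ] $  [ num ] $  match '['
C ] $    num ] $    output C → num
num ] $  num ] $    match 'num'
] $      ] $        match ']'
$        $          accept

The string is accepted.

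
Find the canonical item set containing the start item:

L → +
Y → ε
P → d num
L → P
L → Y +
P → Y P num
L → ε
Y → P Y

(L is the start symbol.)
{ [L → . +], [L → . P], [L → . Y +], [L → .], [L' → . L], [P → . Y P num], [P → . d num], [Y → . P Y], [Y → .] }

First, augment the grammar with L' → L
I₀ = CLOSURE({ [L' → . L] }):
  [L' → . L] has the dot before L: add [L → . +], [L → . P], [L → . Y +], [L → .]
  [L → . P] has the dot before P: add [P → . d num], [P → . Y P num]
  [L → . Y +] has the dot before Y: add [Y → .], [Y → . P Y]
No further items can be added.

I₀ = { [L → . +], [L → . P], [L → . Y +], [L → .], [L' → . L], [P → . Y P num], [P → . d num], [Y → . P Y], [Y → .] }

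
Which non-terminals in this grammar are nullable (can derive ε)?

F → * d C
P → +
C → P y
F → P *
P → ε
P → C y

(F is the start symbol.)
ε-productions: P → ε
So P is immediately nullable.
No further non-terminal can be added: every production for the remaining non-terminals contains a terminal or a non-nullable non-terminal.
Nullable = { 'P' }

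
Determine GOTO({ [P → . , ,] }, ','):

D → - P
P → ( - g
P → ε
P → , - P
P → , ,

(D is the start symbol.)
{ [P → , . ,] }

GOTO(I, ',') = CLOSURE({ [A → αX.β] : [A → α.Xβ] ∈ I, X = ',' })

Items with dot before ',', with the dot advanced:
  [P → . , ,] → [P → , . ,]
Closure adds nothing (no advanced item has the dot before a non-terminal).

GOTO = { [P → , . ,] }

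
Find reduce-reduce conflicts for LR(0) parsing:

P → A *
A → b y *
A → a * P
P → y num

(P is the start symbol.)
A reduce-reduce conflict occurs when an LR(0) state has two complete items [A → α .] and [B → β .] — both call for a reduction, and with no lookahead the parser cannot choose between them.

Augment with P' → P and build the canonical LR(0) collection (I0 = CLOSURE({[P' → . P]}), then GOTO on every symbol after a dot until no new states appear). It has 12 states:
  I0: { [A → . a * P], [A → . b y *], [P → . A *], [P → . y num], [P' → . P] }  — shift
  I1: { [P → A . *] }  — shift
  I2: { [P' → P .] }  — accept
  I3: { [A → a . * P] }  — shift
  I4: { [A → b . y *] }  — shift
  I5: { [P → y . num] }  — shift
  I6: { [P → y num .] }  — reduce
  I7: { [A → b y . *] }  — shift
  I8: { [A → b y * .] }  — reduce
  I9: { [A → . a * P], [A → . b y *], [A → a * . P], [P → . A *], [P → . y num] }  — shift
  I10: { [A → a * P .] }  — reduce
  I11: { [P → A * .] }  — reduce

No state contains more than one complete item.

Answer: No reduce-reduce conflicts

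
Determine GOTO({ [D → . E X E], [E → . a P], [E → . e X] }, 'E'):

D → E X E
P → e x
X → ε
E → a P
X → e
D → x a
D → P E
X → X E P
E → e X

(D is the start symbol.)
GOTO(I, 'E') = CLOSURE({ [A → αX.β] : [A → α.Xβ] ∈ I, X = 'E' })

Items with dot before 'E', with the dot advanced:
  [D → . E X E] → [D → E . X E]
Closure of the advanced items:
  [D → E . X E] has the dot before X: add [X → .], [X → . e], [X → . X E P]

GOTO = { [D → E . X E], [X → . X E P], [X → . e], [X → .] }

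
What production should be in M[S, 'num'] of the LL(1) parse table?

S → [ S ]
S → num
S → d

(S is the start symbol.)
S → num

To find M[S, 'num'], we find productions for S where 'num' is in the predict set (PREDICT(N → α) = (FIRST(α) \ {ε}) ∪ (FOLLOW(N) if α ⇒* ε)).

S → [ S ]: PREDICT = { '[' }
S → num: PREDICT = { 'num' }
  'num' is in predict set, so this production goes in M[S, 'num']
S → d: PREDICT = { 'd' }

M[S, 'num'] = S → num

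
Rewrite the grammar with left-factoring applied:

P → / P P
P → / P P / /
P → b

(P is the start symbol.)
P → / P P P'
P' → ε
P' → / /
P → b

Left-factoring transforms A → αβ₁ | αβ₂ into A → αA' and A' → β₁ | β₂
(α is the longest common prefix among the alternatives). Repeat until
no nonterminal has two alternatives with a common prefix.

Round 1: P has alternatives sharing prefix '/ P P'. Introduce P': P → / P P P'
  Add: P' → ε
  Add: P' → / /

No remaining common prefixes — done.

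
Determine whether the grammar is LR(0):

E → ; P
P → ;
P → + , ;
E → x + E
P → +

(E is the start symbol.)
A grammar is LR(0) if no state in the canonical LR(0) collection has:
  - both a shift item (dot before a terminal) and a complete item (shift-reduce conflict), or
  - two or more complete items (reduce-reduce conflict; the accept item [E' → E .] counts as a complete item here).

Augment with E' → E and build the canonical LR(0) collection (I0 = CLOSURE({[E' → . E]}), then GOTO on every symbol after a dot until no new states appear). It has 11 states:
  I0: { [E → . ; P], [E → . x + E], [E' → . E] }  — shift
  I1: { [E → ; . P], [P → . + , ;], [P → . +], [P → . ;] }  — shift
  I2: { [E' → E .] }  — accept
  I3: { [E → x . + E] }  — shift
  I4: { [E → . ; P], [E → . x + E], [E → x + . E] }  — shift
  I5: { [E → x + E .] }  — reduce
  I6: { [P → + . , ;], [P → + .] }  — shift, reduce
  I7: { [P → ; .] }  — reduce
  I8: { [E → ; P .] }  — reduce
  I9: { [P → + , . ;] }  — shift
  I10: { [P → + , ; .] }  — reduce

Conflict in state I6:
  Shift-reduce conflict between [P → + .] and [P → + . , ;]
So the grammar is NOT LR(0).

Answer: No. Shift-reduce conflict between [P → + .] and [P → + . , ;]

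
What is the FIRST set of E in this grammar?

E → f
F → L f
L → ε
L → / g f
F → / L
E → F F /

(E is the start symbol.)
To compute FIRST(E), examine every production with E on the left-hand side, reading each right-hand side left to right until a non-nullable symbol is reached.

FIRST sets of the other non-terminals involved (by the same procedure, iterated to a fixed point):
  FIRST(F) = { '/', 'f' }

From E → f:
  - f is a terminal: add 'f' and stop
From E → F F /:
  - F is a non-terminal: add FIRST(F) \ {ε} = { '/', 'f' }
    F is not nullable, so stop

Collecting: FIRST(E) = { '/', 'f' }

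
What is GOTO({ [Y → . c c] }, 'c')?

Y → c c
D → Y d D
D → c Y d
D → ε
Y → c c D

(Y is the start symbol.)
{ [Y → c . c] }

GOTO(I, 'c') = CLOSURE({ [A → αX.β] : [A → α.Xβ] ∈ I, X = 'c' })

Items with dot before 'c', with the dot advanced:
  [Y → . c c] → [Y → c . c]
Closure adds nothing (no advanced item has the dot before a non-terminal).

GOTO = { [Y → c . c] }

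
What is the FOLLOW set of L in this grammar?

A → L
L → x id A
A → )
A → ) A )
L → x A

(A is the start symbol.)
To compute FOLLOW(L), find every occurrence of L on a right-hand side N → α L β: add FIRST(β) \ {ε}, and if β is empty or nullable also add FOLLOW(N). Iterate to a fixed point.

In A → L: L is at the end, add FOLLOW(A)

The FOLLOW sets referred to above (computed the same way, to a fixed point):
  FOLLOW(A) = { $, ')' }

Taking the union: FOLLOW(L) = { $, ')' }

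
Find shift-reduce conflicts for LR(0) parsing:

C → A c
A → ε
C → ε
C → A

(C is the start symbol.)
A shift-reduce conflict occurs when an LR(0) state has both:
  - a complete (reduce) item [A → α .] (dot at the end), and
  - a shift item [B → β . c γ] (dot before a terminal).

Augment with C' → C and build the canonical LR(0) collection (I0 = CLOSURE({[C' → . C]}), then GOTO on every symbol after a dot until no new states appear). It has 4 states:
  I0: { [A → .], [C → . A c], [C → . A], [C → .], [C' → . C] }  — 2 reduces
  I1: { [C → A . c], [C → A .] }  — shift, reduce
  I2: { [C' → C .] }  — accept
  I3: { [C → A c .] }  — reduce

I1 contains reduce item [C → A .] and shift item [C → A . c] — shift-reduce conflict.

Answer: Yes — I1: [C → A .] vs [C → A . c]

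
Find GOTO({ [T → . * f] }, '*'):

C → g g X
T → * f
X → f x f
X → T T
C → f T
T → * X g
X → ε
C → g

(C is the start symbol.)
GOTO(I, '*') = CLOSURE({ [A → αX.β] : [A → α.Xβ] ∈ I, X = '*' })

Items with dot before '*', with the dot advanced:
  [T → . * f] → [T → * . f]
Closure adds nothing (no advanced item has the dot before a non-terminal).

GOTO = { [T → * . f] }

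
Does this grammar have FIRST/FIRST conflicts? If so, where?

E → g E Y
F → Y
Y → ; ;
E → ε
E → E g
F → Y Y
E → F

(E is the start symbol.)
FIRST sets of the non-terminals at (or reachable through a nullable prefix from) the front of some alternative:
  FIRST(E) = { ';', 'g', ε }
  FIRST(F) = { ';' }
  FIRST(Y) = { ';' }

Productions for E:
  E → g E Y: FIRST = { 'g' }
  E → ε: FIRST = { ε }
  E → E g: FIRST = { ';', 'g' }
  E → F: FIRST = { ';' }
Productions for F:
  F → Y: FIRST = { ';' }
  F → Y Y: FIRST = { ';' }
Y has only one production, so no FIRST/FIRST conflict is possible there.

Conflict for E: E → g E Y and E → E g
  Overlap: { 'g' }
Conflict for E: E → E g and E → F
  Overlap: { ';' }
Conflict for F: F → Y and F → Y Y
  Overlap: { ';' }

Answer: Yes. E → g E Y / E → E g on { 'g' }; E → E g / E → F on { ';' }; F → Y / F → Y Y on { ';' }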